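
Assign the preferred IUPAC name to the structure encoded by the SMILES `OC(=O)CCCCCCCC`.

The longest carbon chain that includes the –COOH group has 9 carbons, so the parent hydride is nonane.
The highest-priority functional group is a carboxylic acid (terminal –COOH), so the name ends in -oic acid.
Number the chain so that the carboxylic acid carbon is C-1 by definition.
Assembling the pieces gives nonanoic acid.

nonanoic acid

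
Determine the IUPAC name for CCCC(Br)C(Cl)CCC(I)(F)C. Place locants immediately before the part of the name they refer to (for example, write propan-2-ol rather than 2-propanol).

The parent chain contains 9 carbons (nonane).
The numbering direction is chosen so that the substituent locant set {2,2,5,6} is lower than {4,5,8,8} at the first point of difference.
With this numbering: a bromo group at C-6; a chloro group at C-5; a fluoro group at C-2; an iodo group at C-2.
Prefixes are listed alphabetically: bromo, chloro, fluoro, iodo.
Putting it together: 6-bromo-5-chloro-2-fluoro-2-iodononane.

6-bromo-5-chloro-2-fluoro-2-iodononane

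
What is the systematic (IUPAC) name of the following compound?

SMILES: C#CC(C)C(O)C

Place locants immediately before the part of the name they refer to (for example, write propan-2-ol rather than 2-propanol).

The longest carbon chain that includes the –OH group and the multiple bond has 5 carbons, so the parent hydride is pentane.
An alcohol (–OH) is the principal characteristic group, giving the suffix -ol.
A C≡C triple bond in the chain gives the infix -yne-.
Number the chain so that numbering from this end puts the hydroxyl group at C-2 rather than C-4.
That gives the hydroxyl at C-2; the triple bond between C-4 and C-5; a methyl group at C-3.
Assembling the pieces gives 3-methylpent-4-yn-2-ol.

3-methylpent-4-yn-2-ol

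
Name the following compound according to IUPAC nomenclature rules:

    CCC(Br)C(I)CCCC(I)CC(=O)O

Counting along the main chain through the –COOH group gives 10 carbons: the parent is decane.
The highest-priority functional group is a carboxylic acid (terminal –COOH), so the name ends in -oic acid.
Choose the numbering such that the carboxylic acid carbon is C-1 by definition.
With this numbering: a bromo group at C-8; iodo groups at C-3 and C-7.
Substituent prefixes are cited in alphabetical order (multiplying prefixes like di-/tri- are ignored for ordering).
Assembling the pieces gives 8-bromo-3,7-diiododecanoic acid.

8-bromo-3,7-diiododecanoic acid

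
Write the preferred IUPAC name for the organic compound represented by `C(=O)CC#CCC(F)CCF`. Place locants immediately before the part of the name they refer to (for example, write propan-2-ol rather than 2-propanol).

6,8-difluorooct-3-ynal

The longest chain bearing the –CHO group and the multiple bond is 8 carbons long (octane).
The principal characteristic group is an aldehyde (terminal –CHO), named with the suffix -al.
The chain contains a C≡C triple bond, so the unsaturation ending is -yne.
Choose the numbering such that the aldehyde carbon is C-1 by definition.
This places the triple bond between C-3 and C-4; fluoro groups at C-6 and C-8.
Putting it together: 6,8-difluorooct-3-ynal.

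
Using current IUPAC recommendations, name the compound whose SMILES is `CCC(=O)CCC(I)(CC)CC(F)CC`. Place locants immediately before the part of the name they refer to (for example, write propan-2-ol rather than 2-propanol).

6-ethyl-8-fluoro-6-iododecan-3-one

The longest carbon chain that includes the carbonyl has 10 carbons, so the parent hydride is decane.
A ketone (C=O on an internal carbon) is the principal characteristic group, giving the suffix -one.
The numbering direction is chosen so that numbering from this end puts the carbonyl group at C-3 rather than C-8.
That gives the carbonyl at C-3; an ethyl group at C-6; a fluoro group at C-8; an iodo group at C-6.
Substituent prefixes are cited in alphabetical order (multiplying prefixes like di-/tri- are ignored for ordering).
Assembling the pieces gives 6-ethyl-8-fluoro-6-iododecan-3-one.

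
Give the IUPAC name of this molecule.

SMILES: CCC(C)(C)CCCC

The longest continuous carbon chain has 7 atoms, so the parent hydride is heptane.
Choose the numbering such that the substituent locant set {3,3} is lower than {5,5} at the first point of difference.
This places two methyl groups at C-3.
Assembling the pieces gives 3,3-dimethylheptane.

3,3-dimethylheptane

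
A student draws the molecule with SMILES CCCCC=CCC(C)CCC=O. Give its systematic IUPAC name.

4-methylundec-6-enal

Counting along the main chain through the –CHO group and the multiple bond gives 11 carbons: the parent is undecane.
The principal characteristic group is an aldehyde (terminal –CHO), named with the suffix -al.
There is one C=C double bond, indicated by the ending -ene.
Number the chain so that the aldehyde carbon is C-1 by definition.
That gives the double bond between C-6 and C-7; a methyl group at C-4.
Putting it together: 4-methylundec-6-enal.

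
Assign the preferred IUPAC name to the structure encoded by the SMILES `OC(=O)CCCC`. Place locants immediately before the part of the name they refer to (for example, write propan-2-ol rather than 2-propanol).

pentanoic acid

Counting along the main chain through the –COOH group gives 5 carbons: the parent is pentane.
The highest-priority functional group is a carboxylic acid (terminal –COOH), so the name ends in -oic acid.
Number the chain so that the carboxylic acid carbon is C-1 by definition.
Putting it together: pentanoic acid.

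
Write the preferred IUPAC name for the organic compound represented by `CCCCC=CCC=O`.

Counting along the main chain through the –CHO group and the multiple bond gives 8 carbons: the parent is octane.
The principal characteristic group is an aldehyde (terminal –CHO), named with the suffix -al.
The chain contains a C=C double bond, so the unsaturation ending is -ene.
Number the chain so that the aldehyde carbon is C-1 by definition.
With this numbering: the double bond between C-3 and C-4.
Assembling the pieces gives oct-3-enal.

oct-3-enal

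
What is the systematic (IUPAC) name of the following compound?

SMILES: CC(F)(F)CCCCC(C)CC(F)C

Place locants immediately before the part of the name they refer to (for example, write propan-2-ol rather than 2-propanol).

2,2,9-trifluoro-7-methyldecane

The parent chain contains 10 carbons (decane).
Choose the numbering such that the substituent locant set {2,2,7,9} is lower than {2,4,9,9} at the first point of difference.
With this numbering: fluoro groups at C-2 (×2) and C-9; a methyl group at C-7.
Substituent prefixes are cited in alphabetical order (multiplying prefixes like di-/tri- are ignored for ordering).
The name is 2,2,9-trifluoro-7-methyldecane.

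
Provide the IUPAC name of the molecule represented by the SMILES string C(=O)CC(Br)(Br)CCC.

The longest chain bearing the –CHO group is 6 carbons long (hexane).
The principal characteristic group is an aldehyde (terminal –CHO), named with the suffix -al.
Choose the numbering such that the aldehyde carbon is C-1 by definition.
That gives two bromo groups at C-3.
The name is 3,3-dibromohexanal.

3,3-dibromohexanal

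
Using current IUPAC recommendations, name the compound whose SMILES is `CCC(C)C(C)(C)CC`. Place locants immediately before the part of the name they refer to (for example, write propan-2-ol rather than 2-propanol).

3,3,4-trimethylhexane

The longest carbon chain is 6 atoms: the parent is hexane.
The numbering direction is chosen so that the substituent locant set {3,3,4} is lower than {3,4,4} at the first point of difference.
That gives methyl groups at C-3 (×2) and C-4.
Putting it together: 3,3,4-trimethylhexane.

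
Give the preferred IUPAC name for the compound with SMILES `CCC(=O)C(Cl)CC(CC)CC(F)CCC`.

The longest chain bearing the carbonyl is 11 carbons long (undecane).
A ketone (C=O on an internal carbon) is the principal characteristic group, giving the suffix -one.
Choose the numbering such that numbering from this end puts the carbonyl group at C-3 rather than C-9.
That gives the carbonyl at C-3; a chloro group at C-4; an ethyl group at C-6; a fluoro group at C-8.
Prefixes are listed alphabetically: chloro, ethyl, fluoro.
Putting it together: 4-chloro-6-ethyl-8-fluoroundecan-3-one.

4-chloro-6-ethyl-8-fluoroundecan-3-one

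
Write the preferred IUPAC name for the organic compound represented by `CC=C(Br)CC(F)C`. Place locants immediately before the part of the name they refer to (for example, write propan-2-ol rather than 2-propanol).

3-bromo-5-fluorohex-2-ene

The longest chain bearing the multiple bond is 6 carbons long (hexane).
There is one C=C double bond, indicated by the ending -ene.
Choose the numbering such that numbering from this end puts the double bond at C-2 rather than C-4.
That gives the double bond between C-2 and C-3; a bromo group at C-3; a fluoro group at C-5.
Substituent prefixes are cited in alphabetical order (multiplying prefixes like di-/tri- are ignored for ordering).
Assembling the pieces gives 3-bromo-5-fluorohex-2-ene.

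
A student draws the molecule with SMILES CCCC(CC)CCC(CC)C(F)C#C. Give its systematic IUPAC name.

4,7-diethyl-3-fluorodec-1-yne

The longest chain bearing the multiple bond is 10 carbons long (decane).
A C≡C triple bond in the chain gives the infix -yne-.
The numbering direction is chosen so that numbering from this end puts the triple bond at C-1 rather than C-9.
That gives the triple bond between C-1 and C-2; ethyl groups at C-4 and C-7; a fluoro group at C-3.
The substituents are ordered alphabetically, ignoring any di-/tri- multipliers.
Putting it together: 4,7-diethyl-3-fluorodec-1-yne.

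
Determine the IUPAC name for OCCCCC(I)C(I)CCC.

5,6-diiodononan-1-ol

The longest chain bearing the –OH group is 9 carbons long (nonane).
The highest-priority functional group is an alcohol (–OH), so the name ends in -ol.
The numbering direction is chosen so that numbering from this end puts the hydroxyl group at C-1 rather than C-9.
That gives the hydroxyl at C-1; iodo groups at C-5 and C-6.
Assembling the pieces gives 5,6-diiodononan-1-ol.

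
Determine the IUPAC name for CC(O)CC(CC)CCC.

4-ethylheptan-2-ol

The longest chain bearing the –OH group is 7 carbons long (heptane).
The highest-priority functional group is an alcohol (–OH), so the name ends in -ol.
The numbering direction is chosen so that numbering from this end puts the hydroxyl group at C-2 rather than C-6.
This places the hydroxyl at C-2; an ethyl group at C-4.
Putting it together: 4-ethylheptan-2-ol.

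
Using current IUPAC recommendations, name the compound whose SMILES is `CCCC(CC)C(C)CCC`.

The longest continuous carbon chain has 8 atoms, so the parent hydride is octane.
Choose the numbering such that the locant sets are identical either way, so the alphabetically earlier ethyl substituent takes the lower locant (4 rather than 5).
With this numbering: an ethyl group at C-4; a methyl group at C-5.
Substituent prefixes are cited in alphabetical order (multiplying prefixes like di-/tri- are ignored for ordering).
The name is 4-ethyl-5-methyloctane.

4-ethyl-5-methyloctane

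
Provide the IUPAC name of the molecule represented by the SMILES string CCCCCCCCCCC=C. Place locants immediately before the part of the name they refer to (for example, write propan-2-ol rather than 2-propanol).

dodec-1-ene

Counting along the main chain through the multiple bond gives 12 carbons: the parent is dodecane.
A C=C double bond in the chain gives the infix -ene-.
Choose the numbering such that numbering from this end puts the double bond at C-1 rather than C-11.
With this numbering: the double bond between C-1 and C-2.
Putting it together: dodec-1-ene.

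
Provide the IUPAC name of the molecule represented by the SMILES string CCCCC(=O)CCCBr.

The longest chain bearing the carbonyl is 8 carbons long (octane).
A ketone (C=O on an internal carbon) is the principal characteristic group, giving the suffix -one.
Number the chain so that numbering from this end puts the carbonyl group at C-4 rather than C-5.
With this numbering: the carbonyl at C-4; a bromo group at C-1.
Assembling the pieces gives 1-bromooctan-4-one.

1-bromooctan-4-one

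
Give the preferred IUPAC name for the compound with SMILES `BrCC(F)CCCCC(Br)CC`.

The longest continuous carbon chain has 9 atoms, so the parent hydride is nonane.
Number the chain so that the substituent locant set {1,2,7} is lower than {3,8,9} at the first point of difference.
That gives bromo groups at C-1 and C-7; a fluoro group at C-2.
The substituents are ordered alphabetically, ignoring any di-/tri- multipliers.
Putting it together: 1,7-dibromo-2-fluorononane.

1,7-dibromo-2-fluorononane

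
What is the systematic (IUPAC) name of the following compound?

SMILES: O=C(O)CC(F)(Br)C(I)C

3-bromo-3-fluoro-4-iodopentanoic acid

The longest carbon chain that includes the –COOH group has 5 carbons, so the parent hydride is pentane.
The highest-priority functional group is a carboxylic acid (terminal –COOH), so the name ends in -oic acid.
Choose the numbering such that the carboxylic acid carbon is C-1 by definition.
With this numbering: a bromo group at C-3; a fluoro group at C-3; an iodo group at C-4.
Prefixes are listed alphabetically: bromo, fluoro, iodo.
Putting it together: 3-bromo-3-fluoro-4-iodopentanoic acid.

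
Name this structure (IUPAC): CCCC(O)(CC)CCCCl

1-chloro-4-ethylheptan-4-ol

Counting along the main chain through the –OH group gives 7 carbons: the parent is heptane.
An alcohol (–OH) is the principal characteristic group, giving the suffix -ol.
The numbering direction is chosen so that the substituent locant set {1,4} is lower than {4,7} at the first point of difference.
This places the hydroxyl at C-4; a chloro group at C-1; an ethyl group at C-4.
The substituents are ordered alphabetically, ignoring any di-/tri- multipliers.
The name is 1-chloro-4-ethylheptan-4-ol.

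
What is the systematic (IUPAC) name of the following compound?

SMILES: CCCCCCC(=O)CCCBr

1-bromodecan-4-one

The longest carbon chain that includes the carbonyl has 10 carbons, so the parent hydride is decane.
A ketone (C=O on an internal carbon) is the principal characteristic group, giving the suffix -one.
Choose the numbering such that numbering from this end puts the carbonyl group at C-4 rather than C-7.
With this numbering: the carbonyl at C-4; a bromo group at C-1.
Assembling the pieces gives 1-bromodecan-4-one.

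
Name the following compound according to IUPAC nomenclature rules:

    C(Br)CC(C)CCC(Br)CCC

The longest continuous carbon chain has 9 atoms, so the parent hydride is nonane.
The numbering direction is chosen so that the substituent locant set {1,3,6} is lower than {4,7,9} at the first point of difference.
This places bromo groups at C-1 and C-6; a methyl group at C-3.
The substituents are ordered alphabetically, ignoring any di-/tri- multipliers.
The name is 1,6-dibromo-3-methylnonane.

1,6-dibromo-3-methylnonane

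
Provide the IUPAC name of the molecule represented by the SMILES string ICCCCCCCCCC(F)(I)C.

10-fluoro-1,10-diiodoundecane

The longest continuous carbon chain has 11 atoms, so the parent hydride is undecane.
Number the chain so that the substituent locant set {1,10,10} is lower than {2,2,11} at the first point of difference.
That gives a fluoro group at C-10; iodo groups at C-1 and C-10.
Substituent prefixes are cited in alphabetical order (multiplying prefixes like di-/tri- are ignored for ordering).
Assembling the pieces gives 10-fluoro-1,10-diiodoundecane.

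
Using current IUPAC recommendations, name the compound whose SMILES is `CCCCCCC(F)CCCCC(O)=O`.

The longest carbon chain that includes the –COOH group has 12 carbons, so the parent hydride is dodecane.
The principal characteristic group is a carboxylic acid (terminal –COOH), named with the suffix -oic acid.
Choose the numbering such that the carboxylic acid carbon is C-1 by definition.
With this numbering: a fluoro group at C-6.
The name is 6-fluorododecanoic acid.

6-fluorododecanoic acid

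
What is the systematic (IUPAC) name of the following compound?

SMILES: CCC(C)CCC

The longest continuous carbon chain has 6 atoms, so the parent hydride is hexane.
Number the chain so that the substituent locant set {3} is lower than {4} at the first point of difference.
This places a methyl group at C-3.
Putting it together: 3-methylhexane.

3-methylhexane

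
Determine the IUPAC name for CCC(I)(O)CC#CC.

3-iodohept-5-yn-3-ol

Counting along the main chain through the –OH group and the multiple bond gives 7 carbons: the parent is heptane.
The principal characteristic group is an alcohol (–OH), named with the suffix -ol.
The chain contains a C≡C triple bond, so the unsaturation ending is -yne.
The numbering direction is chosen so that numbering from this end puts the hydroxyl group at C-3 rather than C-5.
With this numbering: the hydroxyl at C-3; the triple bond between C-5 and C-6; an iodo group at C-3.
Assembling the pieces gives 3-iodohept-5-yn-3-ol.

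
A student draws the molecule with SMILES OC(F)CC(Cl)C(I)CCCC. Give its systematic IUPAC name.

3-chloro-1-fluoro-4-iodooctan-1-ol

The longest carbon chain that includes the –OH group has 8 carbons, so the parent hydride is octane.
An alcohol (–OH) is the principal characteristic group, giving the suffix -ol.
Choose the numbering such that numbering from this end puts the hydroxyl group at C-1 rather than C-8.
With this numbering: the hydroxyl at C-1; a chloro group at C-3; a fluoro group at C-1; an iodo group at C-4.
Substituent prefixes are cited in alphabetical order (multiplying prefixes like di-/tri- are ignored for ordering).
Putting it together: 3-chloro-1-fluoro-4-iodooctan-1-ol.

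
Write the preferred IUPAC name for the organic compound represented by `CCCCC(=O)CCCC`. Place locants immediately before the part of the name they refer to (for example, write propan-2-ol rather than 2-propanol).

The longest chain bearing the carbonyl is 9 carbons long (nonane).
A ketone (C=O on an internal carbon) is the principal characteristic group, giving the suffix -one.
The molecule is symmetric, so either numbering direction gives the same locants.
This places the carbonyl at C-5.
Assembling the pieces gives nonan-5-one.

nonan-5-one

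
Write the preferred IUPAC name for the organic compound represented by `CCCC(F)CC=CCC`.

The longest chain bearing the multiple bond is 9 carbons long (nonane).
The chain contains a C=C double bond, so the unsaturation ending is -ene.
Number the chain so that numbering from this end puts the double bond at C-3 rather than C-6.
With this numbering: the double bond between C-3 and C-4; a fluoro group at C-6.
The name is 6-fluoronon-3-ene.

6-fluoronon-3-ene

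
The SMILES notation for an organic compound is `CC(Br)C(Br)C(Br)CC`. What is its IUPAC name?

The longest carbon chain is 6 atoms: the parent is hexane.
Number the chain so that the substituent locant set {2,3,4} is lower than {3,4,5} at the first point of difference.
This places bromo groups at C-2 and C-3 and C-4.
The name is 2,3,4-tribromohexane.

2,3,4-tribromohexane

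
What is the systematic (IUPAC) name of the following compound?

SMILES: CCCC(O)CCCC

The longest chain bearing the –OH group is 8 carbons long (octane).
An alcohol (–OH) is the principal characteristic group, giving the suffix -ol.
The numbering direction is chosen so that numbering from this end puts the hydroxyl group at C-4 rather than C-5.
That gives the hydroxyl at C-4.
Putting it together: octan-4-ol.

octan-4-ol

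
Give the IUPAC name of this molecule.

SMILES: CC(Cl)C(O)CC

Counting along the main chain through the –OH group gives 5 carbons: the parent is pentane.
The highest-priority functional group is an alcohol (–OH), so the name ends in -ol.
The numbering direction is chosen so that the substituent locant set {2} is lower than {4} at the first point of difference.
This places the hydroxyl at C-3; a chloro group at C-2.
Putting it together: 2-chloropentan-3-ol.

2-chloropentan-3-ol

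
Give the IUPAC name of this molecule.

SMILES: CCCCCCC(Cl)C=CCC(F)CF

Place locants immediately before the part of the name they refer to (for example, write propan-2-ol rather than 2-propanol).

The longest carbon chain that includes the multiple bond has 12 carbons, so the parent hydride is dodecane.
The chain contains a C=C double bond, so the unsaturation ending is -ene.
The numbering direction is chosen so that numbering from this end puts the double bond at C-4 rather than C-8.
With this numbering: the double bond between C-4 and C-5; a chloro group at C-6; fluoro groups at C-1 and C-2.
Substituent prefixes are cited in alphabetical order (multiplying prefixes like di-/tri- are ignored for ordering).
Putting it together: 6-chloro-1,2-difluorododec-4-ene.

6-chloro-1,2-difluorododec-4-ene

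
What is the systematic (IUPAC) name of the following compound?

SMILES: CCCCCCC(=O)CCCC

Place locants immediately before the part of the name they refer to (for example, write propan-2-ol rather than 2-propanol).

undecan-5-one

The longest carbon chain that includes the carbonyl has 11 carbons, so the parent hydride is undecane.
The principal characteristic group is a ketone (C=O on an internal carbon), named with the suffix -one.
Number the chain so that numbering from this end puts the carbonyl group at C-5 rather than C-7.
With this numbering: the carbonyl at C-5.
The name is undecan-5-one.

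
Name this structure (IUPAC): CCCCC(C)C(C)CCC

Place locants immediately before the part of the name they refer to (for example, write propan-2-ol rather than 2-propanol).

The longest carbon chain is 9 atoms: the parent is nonane.
The numbering direction is chosen so that the substituent locant set {4,5} is lower than {5,6} at the first point of difference.
This places methyl groups at C-4 and C-5.
Putting it together: 4,5-dimethylnonane.

4,5-dimethylnonane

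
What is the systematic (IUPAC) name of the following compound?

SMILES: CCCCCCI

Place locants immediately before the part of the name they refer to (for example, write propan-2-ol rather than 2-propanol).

1-iodohexane

The longest carbon chain is 6 atoms: the parent is hexane.
The numbering direction is chosen so that the substituent locant set {1} is lower than {6} at the first point of difference.
With this numbering: an iodo group at C-1.
Putting it together: 1-iodohexane.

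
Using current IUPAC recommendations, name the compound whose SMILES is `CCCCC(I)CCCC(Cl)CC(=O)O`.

3-chloro-7-iodoundecanoic acid

Counting along the main chain through the –COOH group gives 11 carbons: the parent is undecane.
The highest-priority functional group is a carboxylic acid (terminal –COOH), so the name ends in -oic acid.
The numbering direction is chosen so that the carboxylic acid carbon is C-1 by definition.
With this numbering: a chloro group at C-3; an iodo group at C-7.
Substituent prefixes are cited in alphabetical order (multiplying prefixes like di-/tri- are ignored for ordering).
Assembling the pieces gives 3-chloro-7-iodoundecanoic acid.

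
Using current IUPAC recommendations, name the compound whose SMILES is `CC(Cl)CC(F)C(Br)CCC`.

5-bromo-2-chloro-4-fluorooctane

The longest carbon chain is 8 atoms: the parent is octane.
Choose the numbering such that the substituent locant set {2,4,5} is lower than {4,5,7} at the first point of difference.
This places a bromo group at C-5; a chloro group at C-2; a fluoro group at C-4.
Prefixes are listed alphabetically: bromo, chloro, fluoro.
The name is 5-bromo-2-chloro-4-fluorooctane.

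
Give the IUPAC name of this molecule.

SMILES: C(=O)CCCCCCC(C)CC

8-methyldecanal

Counting along the main chain through the –CHO group gives 10 carbons: the parent is decane.
The highest-priority functional group is an aldehyde (terminal –CHO), so the name ends in -al.
The numbering direction is chosen so that the aldehyde carbon is C-1 by definition.
With this numbering: a methyl group at C-8.
The name is 8-methyldecanal.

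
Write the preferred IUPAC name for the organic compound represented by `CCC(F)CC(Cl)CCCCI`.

5-chloro-7-fluoro-1-iodononane

The longest continuous carbon chain has 9 atoms, so the parent hydride is nonane.
The numbering direction is chosen so that the substituent locant set {1,5,7} is lower than {3,5,9} at the first point of difference.
This places a chloro group at C-5; a fluoro group at C-7; an iodo group at C-1.
Prefixes are listed alphabetically: chloro, fluoro, iodo.
The name is 5-chloro-7-fluoro-1-iodononane.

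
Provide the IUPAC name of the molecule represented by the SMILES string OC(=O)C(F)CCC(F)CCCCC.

2,5-difluorodecanoic acid

The longest carbon chain that includes the –COOH group has 10 carbons, so the parent hydride is decane.
The highest-priority functional group is a carboxylic acid (terminal –COOH), so the name ends in -oic acid.
Number the chain so that the carboxylic acid carbon is C-1 by definition.
That gives fluoro groups at C-2 and C-5.
The name is 2,5-difluorodecanoic acid.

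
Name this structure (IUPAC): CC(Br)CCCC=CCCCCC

The longest chain bearing the multiple bond is 12 carbons long (dodecane).
There is one C=C double bond, indicated by the ending -ene.
Choose the numbering such that the substituent locant set {2} is lower than {11} at the first point of difference.
That gives the double bond between C-6 and C-7; a bromo group at C-2.
The name is 2-bromododec-6-ene.

2-bromododec-6-ene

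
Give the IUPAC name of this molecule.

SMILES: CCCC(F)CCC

The parent chain contains 7 carbons (heptane).
Both numbering directions give the same locant set; either may be used.
With this numbering: a fluoro group at C-4.
Putting it together: 4-fluoroheptane.

4-fluoroheptane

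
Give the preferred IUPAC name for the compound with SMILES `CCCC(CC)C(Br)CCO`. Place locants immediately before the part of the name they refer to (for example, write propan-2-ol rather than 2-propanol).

The longest carbon chain that includes the –OH group has 7 carbons, so the parent hydride is heptane.
The principal characteristic group is an alcohol (–OH), named with the suffix -ol.
The numbering direction is chosen so that numbering from this end puts the hydroxyl group at C-1 rather than C-7.
This places the hydroxyl at C-1; a bromo group at C-3; an ethyl group at C-4.
The substituents are ordered alphabetically, ignoring any di-/tri- multipliers.
The name is 3-bromo-4-ethylheptan-1-ol.

3-bromo-4-ethylheptan-1-ol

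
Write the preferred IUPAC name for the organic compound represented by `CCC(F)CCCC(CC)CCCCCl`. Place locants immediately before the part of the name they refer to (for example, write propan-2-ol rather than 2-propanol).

The longest continuous carbon chain has 11 atoms, so the parent hydride is undecane.
Choose the numbering such that the substituent locant set {1,5,9} is lower than {3,7,11} at the first point of difference.
This places a chloro group at C-1; an ethyl group at C-5; a fluoro group at C-9.
Substituent prefixes are cited in alphabetical order (multiplying prefixes like di-/tri- are ignored for ordering).
Assembling the pieces gives 1-chloro-5-ethyl-9-fluoroundecane.

1-chloro-5-ethyl-9-fluoroundecane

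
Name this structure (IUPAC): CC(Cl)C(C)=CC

4-chloro-3-methylpent-2-ene

Counting along the main chain through the multiple bond gives 5 carbons: the parent is pentane.
The chain contains a C=C double bond, so the unsaturation ending is -ene.
Number the chain so that numbering from this end puts the double bond at C-2 rather than C-3.
This places the double bond between C-2 and C-3; a chloro group at C-4; a methyl group at C-3.
Substituent prefixes are cited in alphabetical order (multiplying prefixes like di-/tri- are ignored for ordering).
Assembling the pieces gives 4-chloro-3-methylpent-2-ene.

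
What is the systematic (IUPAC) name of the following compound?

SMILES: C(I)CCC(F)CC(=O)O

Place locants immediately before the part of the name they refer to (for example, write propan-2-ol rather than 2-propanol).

The longest chain bearing the –COOH group is 6 carbons long (hexane).
A carboxylic acid (terminal –COOH) is the principal characteristic group, giving the suffix -oic acid.
Choose the numbering such that the carboxylic acid carbon is C-1 by definition.
That gives a fluoro group at C-3; an iodo group at C-6.
The substituents are ordered alphabetically, ignoring any di-/tri- multipliers.
Putting it together: 3-fluoro-6-iodohexanoic acid.

3-fluoro-6-iodohexanoic acid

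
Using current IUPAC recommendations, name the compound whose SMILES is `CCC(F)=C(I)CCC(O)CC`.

The longest chain bearing the –OH group and the multiple bond is 9 carbons long (nonane).
The highest-priority functional group is an alcohol (–OH), so the name ends in -ol.
There is one C=C double bond, indicated by the ending -ene.
The numbering direction is chosen so that numbering from this end puts the hydroxyl group at C-3 rather than C-7.
That gives the hydroxyl at C-3; the double bond between C-6 and C-7; a fluoro group at C-7; an iodo group at C-6.
Substituent prefixes are cited in alphabetical order (multiplying prefixes like di-/tri- are ignored for ordering).
Assembling the pieces gives 7-fluoro-6-iodonon-6-en-3-ol.

7-fluoro-6-iodonon-6-en-3-ol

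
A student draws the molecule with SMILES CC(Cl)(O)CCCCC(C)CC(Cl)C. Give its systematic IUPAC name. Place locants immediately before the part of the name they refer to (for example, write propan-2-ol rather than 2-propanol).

Counting along the main chain through the –OH group gives 10 carbons: the parent is decane.
The principal characteristic group is an alcohol (–OH), named with the suffix -ol.
Number the chain so that numbering from this end puts the hydroxyl group at C-2 rather than C-9.
This places the hydroxyl at C-2; chloro groups at C-2 and C-9; a methyl group at C-7.
Substituent prefixes are cited in alphabetical order (multiplying prefixes like di-/tri- are ignored for ordering).
Assembling the pieces gives 2,9-dichloro-7-methyldecan-2-ol.

2,9-dichloro-7-methyldecan-2-ol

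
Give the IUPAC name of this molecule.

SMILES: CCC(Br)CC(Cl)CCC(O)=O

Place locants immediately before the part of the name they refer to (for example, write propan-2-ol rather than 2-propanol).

The longest carbon chain that includes the –COOH group has 8 carbons, so the parent hydride is octane.
The principal characteristic group is a carboxylic acid (terminal –COOH), named with the suffix -oic acid.
Choose the numbering such that the carboxylic acid carbon is C-1 by definition.
With this numbering: a bromo group at C-6; a chloro group at C-4.
Substituent prefixes are cited in alphabetical order (multiplying prefixes like di-/tri- are ignored for ordering).
The name is 6-bromo-4-chlorooctanoic acid.

6-bromo-4-chlorooctanoic acid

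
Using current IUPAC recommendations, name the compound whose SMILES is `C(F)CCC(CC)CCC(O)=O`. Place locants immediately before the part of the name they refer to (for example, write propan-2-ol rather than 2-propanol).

4-ethyl-7-fluoroheptanoic acid

Counting along the main chain through the –COOH group gives 7 carbons: the parent is heptane.
The highest-priority functional group is a carboxylic acid (terminal –COOH), so the name ends in -oic acid.
Choose the numbering such that the carboxylic acid carbon is C-1 by definition.
With this numbering: an ethyl group at C-4; a fluoro group at C-7.
Substituent prefixes are cited in alphabetical order (multiplying prefixes like di-/tri- are ignored for ordering).
Putting it together: 4-ethyl-7-fluoroheptanoic acid.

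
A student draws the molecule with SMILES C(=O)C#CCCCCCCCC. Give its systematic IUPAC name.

The longest chain bearing the –CHO group and the multiple bond is 11 carbons long (undecane).
The principal characteristic group is an aldehyde (terminal –CHO), named with the suffix -al.
A C≡C triple bond in the chain gives the infix -yne-.
Choose the numbering such that the aldehyde carbon is C-1 by definition.
That gives the triple bond between C-2 and C-3.
Assembling the pieces gives undec-2-ynal.

undec-2-ynal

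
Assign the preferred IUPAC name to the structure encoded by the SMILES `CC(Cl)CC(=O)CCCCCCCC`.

2-chlorododecan-4-one

Counting along the main chain through the carbonyl gives 12 carbons: the parent is dodecane.
The highest-priority functional group is a ketone (C=O on an internal carbon), so the name ends in -one.
Choose the numbering such that numbering from this end puts the carbonyl group at C-4 rather than C-9.
With this numbering: the carbonyl at C-4; a chloro group at C-2.
Assembling the pieces gives 2-chlorododecan-4-one.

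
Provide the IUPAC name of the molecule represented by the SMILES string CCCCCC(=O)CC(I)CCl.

1-chloro-2-iodononan-4-one

The longest carbon chain that includes the carbonyl has 9 carbons, so the parent hydride is nonane.
The highest-priority functional group is a ketone (C=O on an internal carbon), so the name ends in -one.
Choose the numbering such that numbering from this end puts the carbonyl group at C-4 rather than C-6.
That gives the carbonyl at C-4; a chloro group at C-1; an iodo group at C-2.
Substituent prefixes are cited in alphabetical order (multiplying prefixes like di-/tri- are ignored for ordering).
Putting it together: 1-chloro-2-iodononan-4-one.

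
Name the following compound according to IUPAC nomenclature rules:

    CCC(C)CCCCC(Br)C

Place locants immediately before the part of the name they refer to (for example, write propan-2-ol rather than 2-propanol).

The parent chain contains 9 carbons (nonane).
Number the chain so that the substituent locant set {2,7} is lower than {3,8} at the first point of difference.
That gives a bromo group at C-2; a methyl group at C-7.
The substituents are ordered alphabetically, ignoring any di-/tri- multipliers.
Putting it together: 2-bromo-7-methylnonane.

2-bromo-7-methylnonane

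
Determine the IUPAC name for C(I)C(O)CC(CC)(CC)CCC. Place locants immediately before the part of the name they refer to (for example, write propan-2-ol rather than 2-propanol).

4,4-diethyl-1-iodoheptan-2-ol

Counting along the main chain through the –OH group gives 7 carbons: the parent is heptane.
The highest-priority functional group is an alcohol (–OH), so the name ends in -ol.
Choose the numbering such that numbering from this end puts the hydroxyl group at C-2 rather than C-6.
That gives the hydroxyl at C-2; two ethyl groups at C-4; an iodo group at C-1.
The substituents are ordered alphabetically, ignoring any di-/tri- multipliers.
Assembling the pieces gives 4,4-diethyl-1-iodoheptan-2-ol.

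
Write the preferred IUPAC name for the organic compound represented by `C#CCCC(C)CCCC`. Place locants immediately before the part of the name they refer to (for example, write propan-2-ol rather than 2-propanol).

The longest carbon chain that includes the multiple bond has 9 carbons, so the parent hydride is nonane.
There is one C≡C triple bond, indicated by the ending -yne.
Number the chain so that numbering from this end puts the triple bond at C-1 rather than C-8.
With this numbering: the triple bond between C-1 and C-2; a methyl group at C-5.
Assembling the pieces gives 5-methylnon-1-yne.

5-methylnon-1-yne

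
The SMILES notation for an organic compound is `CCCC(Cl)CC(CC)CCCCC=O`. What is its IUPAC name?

8-chloro-6-ethylundecanal

Counting along the main chain through the –CHO group gives 11 carbons: the parent is undecane.
The highest-priority functional group is an aldehyde (terminal –CHO), so the name ends in -al.
The numbering direction is chosen so that the aldehyde carbon is C-1 by definition.
That gives a chloro group at C-8; an ethyl group at C-6.
The substituents are ordered alphabetically, ignoring any di-/tri- multipliers.
Putting it together: 8-chloro-6-ethylundecanal.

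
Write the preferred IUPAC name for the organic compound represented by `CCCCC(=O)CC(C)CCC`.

Counting along the main chain through the carbonyl gives 10 carbons: the parent is decane.
The highest-priority functional group is a ketone (C=O on an internal carbon), so the name ends in -one.
Choose the numbering such that numbering from this end puts the carbonyl group at C-5 rather than C-6.
This places the carbonyl at C-5; a methyl group at C-7.
Putting it together: 7-methyldecan-5-one.

7-methyldecan-5-one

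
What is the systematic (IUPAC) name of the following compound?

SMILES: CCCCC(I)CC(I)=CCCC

5,7-diiodoundec-4-ene

The longest chain bearing the multiple bond is 11 carbons long (undecane).
There is one C=C double bond, indicated by the ending -ene.
Number the chain so that numbering from this end puts the double bond at C-4 rather than C-7.
This places the double bond between C-4 and C-5; iodo groups at C-5 and C-7.
Putting it together: 5,7-diiodoundec-4-ene.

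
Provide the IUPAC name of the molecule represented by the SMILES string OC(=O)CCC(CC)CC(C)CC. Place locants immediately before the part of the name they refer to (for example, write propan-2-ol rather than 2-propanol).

4-ethyl-6-methyloctanoic acid

The longest chain bearing the –COOH group is 8 carbons long (octane).
The highest-priority functional group is a carboxylic acid (terminal –COOH), so the name ends in -oic acid.
Choose the numbering such that the carboxylic acid carbon is C-1 by definition.
That gives an ethyl group at C-4; a methyl group at C-6.
The substituents are ordered alphabetically, ignoring any di-/tri- multipliers.
Putting it together: 4-ethyl-6-methyloctanoic acid.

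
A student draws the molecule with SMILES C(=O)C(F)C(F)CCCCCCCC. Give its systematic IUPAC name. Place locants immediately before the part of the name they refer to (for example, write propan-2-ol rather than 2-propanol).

2,3-difluoroundecanal

The longest carbon chain that includes the –CHO group has 11 carbons, so the parent hydride is undecane.
The highest-priority functional group is an aldehyde (terminal –CHO), so the name ends in -al.
The numbering direction is chosen so that the aldehyde carbon is C-1 by definition.
That gives fluoro groups at C-2 and C-3.
Assembling the pieces gives 2,3-difluoroundecanal.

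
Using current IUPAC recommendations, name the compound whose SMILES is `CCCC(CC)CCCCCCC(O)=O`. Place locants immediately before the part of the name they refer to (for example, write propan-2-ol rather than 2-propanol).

8-ethylundecanoic acid

The longest carbon chain that includes the –COOH group has 11 carbons, so the parent hydride is undecane.
The highest-priority functional group is a carboxylic acid (terminal –COOH), so the name ends in -oic acid.
The numbering direction is chosen so that the carboxylic acid carbon is C-1 by definition.
With this numbering: an ethyl group at C-8.
Putting it together: 8-ethylundecanoic acid.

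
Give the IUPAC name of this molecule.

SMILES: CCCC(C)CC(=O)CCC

The longest carbon chain that includes the carbonyl has 9 carbons, so the parent hydride is nonane.
A ketone (C=O on an internal carbon) is the principal characteristic group, giving the suffix -one.
Choose the numbering such that numbering from this end puts the carbonyl group at C-4 rather than C-6.
This places the carbonyl at C-4; a methyl group at C-6.
The name is 6-methylnonan-4-one.

6-methylnonan-4-one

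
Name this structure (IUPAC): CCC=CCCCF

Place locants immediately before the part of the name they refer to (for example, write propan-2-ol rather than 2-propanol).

Counting along the main chain through the multiple bond gives 7 carbons: the parent is heptane.
The chain contains a C=C double bond, so the unsaturation ending is -ene.
The numbering direction is chosen so that numbering from this end puts the double bond at C-3 rather than C-4.
With this numbering: the double bond between C-3 and C-4; a fluoro group at C-7.
Assembling the pieces gives 7-fluorohept-3-ene.

7-fluorohept-3-ene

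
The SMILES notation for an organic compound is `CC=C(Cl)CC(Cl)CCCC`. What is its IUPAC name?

Counting along the main chain through the multiple bond gives 9 carbons: the parent is nonane.
The chain contains a C=C double bond, so the unsaturation ending is -ene.
Number the chain so that numbering from this end puts the double bond at C-2 rather than C-7.
This places the double bond between C-2 and C-3; chloro groups at C-3 and C-5.
The name is 3,5-dichloronon-2-ene.

3,5-dichloronon-2-ene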